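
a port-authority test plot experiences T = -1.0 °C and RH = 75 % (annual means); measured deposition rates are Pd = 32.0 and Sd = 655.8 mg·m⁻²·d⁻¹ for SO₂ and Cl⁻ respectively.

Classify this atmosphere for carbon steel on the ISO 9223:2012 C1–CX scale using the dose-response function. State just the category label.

carbon steel: f(T) = +0.150·(T−10) [T≤10 °C] = -1.6500
  Pd branch = 1.77·Pd^0.52·e^(0.02·RH+f) = 9.236 μm/a
  Cl⁻ term: 0.102·655.8^0.62·exp(0.033·75+0.04·-1.0) = 64.94
  r_corr = 9.236 + 64.94 = 74.18 μm/a
Category bounds: 50…80 μm/a bracket r_corr ⇒ C4

C4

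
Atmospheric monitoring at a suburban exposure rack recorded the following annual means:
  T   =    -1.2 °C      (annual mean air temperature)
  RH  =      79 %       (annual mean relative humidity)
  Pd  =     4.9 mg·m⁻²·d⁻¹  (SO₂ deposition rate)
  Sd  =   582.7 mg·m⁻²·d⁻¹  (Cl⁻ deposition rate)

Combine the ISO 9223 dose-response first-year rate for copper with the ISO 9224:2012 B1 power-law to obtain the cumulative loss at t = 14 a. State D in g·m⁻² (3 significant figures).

D(14) = 59.0 g·m⁻²

copper: temperature factor f = +0.126·(-11.2) = -1.4112
  Pd branch = 0.0053·Pd^0.26·e^(0.059·RH+f) = 0.2066 μm/a
  Cl⁻ term: 0.01025·582.7^0.27·exp(0.036·79+0.049·-1.2) = 0.9268
  sum: 0.2066 + 0.9268 → r_corr = 1.133 μm/a
ISO 9224: D(t) = r_corr · t^b with b = 0.667 (copper, B1)
  D(14) = 1.133 × 14^0.667 = 1.133 × 5.814 = 6.589 μm
  Mass loss = 6.589 μm × 8.96 g/cm³ = 59.04 g·m⁻²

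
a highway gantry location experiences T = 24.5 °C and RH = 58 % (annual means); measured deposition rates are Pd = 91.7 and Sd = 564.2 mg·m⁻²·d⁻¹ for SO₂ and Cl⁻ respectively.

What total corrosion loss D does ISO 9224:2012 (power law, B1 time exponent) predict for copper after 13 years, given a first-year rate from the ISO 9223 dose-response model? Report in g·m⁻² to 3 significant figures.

copper: temperature factor f = -0.080·(14.5) = -1.1600
  Pd branch = 0.0053·Pd^0.26·e^(0.059·RH+f) = 0.1648 μm/a
  Cl⁻ term: 0.01025·564.2^0.27·exp(0.036·58+0.049·24.5) = 1.52
  r_corr = 0.1648 + 1.52 = 1.685 μm/a
Long-term exponent b (ISO 9224 Table 2, B1) = 0.667
  D(13) = 1.685 × 13^0.667 = 1.685 × 5.534 = 9.322 μm
  Mass loss = 9.322 μm × 8.96 g/cm³ = 83.52 g·m⁻²

D(13) = 83.5 g·m⁻²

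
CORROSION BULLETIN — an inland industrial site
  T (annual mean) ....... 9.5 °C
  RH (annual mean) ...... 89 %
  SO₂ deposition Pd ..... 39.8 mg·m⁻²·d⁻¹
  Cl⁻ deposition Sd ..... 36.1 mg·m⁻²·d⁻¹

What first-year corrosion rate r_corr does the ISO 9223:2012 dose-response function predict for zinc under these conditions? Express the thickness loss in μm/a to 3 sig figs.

zinc: T≤10 °C ⇒ hinge +0.038·(9.5−10) = -0.0190
  SO₂ term: 0.0129·39.8^0.44·exp(0.046·89-0.0190) = 3.84
  Cl⁻ term: 0.0175·36.1^0.57·exp(0.008·89+0.085·9.5) = 0.6176
  sum: 3.84 + 0.6176 → r_corr = 4.457 μm/a

r_corr = 4.46 μm/a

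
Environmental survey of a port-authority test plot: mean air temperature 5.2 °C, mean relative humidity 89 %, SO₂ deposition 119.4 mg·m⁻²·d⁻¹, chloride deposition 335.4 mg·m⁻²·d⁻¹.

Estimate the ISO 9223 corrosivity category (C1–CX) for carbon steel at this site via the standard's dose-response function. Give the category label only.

C5

carbon steel: temperature factor f = +0.150·(-4.8) = -0.7200
  Pd branch = 1.77·Pd^0.52·e^(0.02·RH+f) = 61.43 μm/a
  Cl⁻ term: 0.102·335.4^0.62·exp(0.033·89+0.04·5.2) = 87.16
  r_corr = 61.43 + 87.16 = 148.6 μm/a
Category bounds: 80…200 μm/a bracket r_corr ⇒ C5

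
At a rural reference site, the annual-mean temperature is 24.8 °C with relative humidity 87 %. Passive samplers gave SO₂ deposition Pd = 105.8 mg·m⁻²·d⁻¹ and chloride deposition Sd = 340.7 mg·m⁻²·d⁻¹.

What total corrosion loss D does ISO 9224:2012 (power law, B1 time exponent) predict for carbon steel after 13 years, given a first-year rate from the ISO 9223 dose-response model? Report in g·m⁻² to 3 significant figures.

D(13) = 6.95e+03 g·m⁻²

carbon steel: T>10 °C ⇒ hinge -0.054·(24.8−10) = -0.7992
  SO₂ term: 1.77·105.8^0.52·exp(0.02·87-0.7992) = 51.2
  Sd branch = 0.102·Sd^0.62·e^(0.033·RH+0.04·T) = 180.4 μm/a
  sum: 51.2 + 180.4 → r_corr = 231.6 μm/a
Long-term exponent b (ISO 9224 Table 2, B1) = 0.523
  D(13) = 231.6 × 13^0.523 = 231.6 × 3.825 = 886 μm
  Mass loss = 886 μm × 7.85 g/cm³ = 6955 g·m⁻²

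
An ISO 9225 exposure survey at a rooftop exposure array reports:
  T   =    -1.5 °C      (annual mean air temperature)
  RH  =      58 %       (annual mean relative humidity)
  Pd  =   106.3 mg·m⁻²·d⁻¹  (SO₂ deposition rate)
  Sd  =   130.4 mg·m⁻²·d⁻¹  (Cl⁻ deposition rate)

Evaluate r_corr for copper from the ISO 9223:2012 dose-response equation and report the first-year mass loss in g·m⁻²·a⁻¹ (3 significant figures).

copper: f(T) = +0.126·(T−10) [T≤10 °C] = -1.4490
  SO₂ term: 0.0053·106.3^0.26·exp(0.059·58-1.4490) = 0.1282
  Cl⁻ term: 0.01025·130.4^0.27·exp(0.036·58+0.049·-1.5) = 0.2862
  r_corr = 0.1282 + 0.2862 = 0.4145 μm/a
Convert to mass loss: 0.4145 μm/a × 8.96 g/cm³ = 3.714 g·m⁻²·a⁻¹

r_corr = 3.71 g·m⁻²·a⁻¹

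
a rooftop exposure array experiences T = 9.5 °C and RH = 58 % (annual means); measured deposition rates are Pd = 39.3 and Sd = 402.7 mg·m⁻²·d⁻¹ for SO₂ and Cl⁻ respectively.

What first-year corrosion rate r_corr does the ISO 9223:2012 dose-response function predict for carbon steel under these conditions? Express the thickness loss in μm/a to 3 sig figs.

r_corr = 77.0 μm/a

carbon steel: temperature factor f = +0.150·(-0.5) = -0.0750
  Pd branch = 1.77·Pd^0.52·e^(0.02·RH+f) = 35.34 μm/a
  Sd branch = 0.102·Sd^0.62·e^(0.033·RH+0.04·T) = 41.68 μm/a
  sum: 35.34 + 41.68 → r_corr = 77.02 μm/a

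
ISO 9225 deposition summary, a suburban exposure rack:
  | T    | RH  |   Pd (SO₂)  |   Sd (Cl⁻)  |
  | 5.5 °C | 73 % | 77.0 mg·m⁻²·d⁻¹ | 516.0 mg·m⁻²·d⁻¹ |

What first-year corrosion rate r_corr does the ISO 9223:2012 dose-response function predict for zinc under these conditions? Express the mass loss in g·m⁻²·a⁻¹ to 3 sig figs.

r_corr = 27.7 g·m⁻²·a⁻¹

zinc: temperature factor f = +0.038·(-4.5) = -0.1710
  Pd branch = 0.0129·Pd^0.44·e^(0.046·RH+f) = 2.112 μm/a
  Sd branch = 0.0175·Sd^0.57·e^(0.008·RH+0.085·T) = 1.762 μm/a
  sum: 2.112 + 1.762 → r_corr = 3.874 μm/a
Convert to mass loss: 3.874 μm/a × 7.14 g/cm³ = 27.66 g·m⁻²·a⁻¹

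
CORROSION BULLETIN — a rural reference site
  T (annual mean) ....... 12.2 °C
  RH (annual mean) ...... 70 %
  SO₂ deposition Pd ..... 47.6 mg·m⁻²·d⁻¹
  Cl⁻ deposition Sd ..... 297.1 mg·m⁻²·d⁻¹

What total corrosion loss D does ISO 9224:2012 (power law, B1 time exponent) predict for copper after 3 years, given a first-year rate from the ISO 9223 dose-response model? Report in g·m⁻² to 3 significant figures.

copper: temperature factor f = -0.080·(2.2) = -0.1760
  Pd branch = 0.0053·Pd^0.26·e^(0.059·RH+f) = 0.7545 μm/a
  Cl⁻ term: 0.01025·297.1^0.27·exp(0.036·70+0.049·12.2) = 1.078
  r_corr = 0.7545 + 1.078 = 1.832 μm/a
Power-law: D(3) = r_corr · 3^0.667
  D(3) = 1.832 × 3^0.667 = 1.832 × 2.081 = 3.812 μm
  Mass loss = 3.812 μm × 8.96 g/cm³ = 34.16 g·m⁻²

D(3) = 34.2 g·m⁻²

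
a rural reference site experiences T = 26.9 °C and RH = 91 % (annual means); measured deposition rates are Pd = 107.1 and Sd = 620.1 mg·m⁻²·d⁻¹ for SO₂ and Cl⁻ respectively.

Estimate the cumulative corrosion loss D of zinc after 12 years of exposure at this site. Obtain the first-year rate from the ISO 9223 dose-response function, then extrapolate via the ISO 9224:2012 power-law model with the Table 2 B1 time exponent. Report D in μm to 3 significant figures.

D(12) = 120 μm

zinc: temperature factor f = -0.071·(16.9) = -1.1999
  sulphur-dioxide contribution → 1.998 μm/a
  chloride contribution → 13.93 μm/a
  total first-year rate 15.93 μm/a
ISO 9224: D(t) = r_corr · t^b with b = 0.813 (zinc, B1)
  D(12) = 15.93 × 12^0.813 = 15.93 × 7.54 = 120.1 μm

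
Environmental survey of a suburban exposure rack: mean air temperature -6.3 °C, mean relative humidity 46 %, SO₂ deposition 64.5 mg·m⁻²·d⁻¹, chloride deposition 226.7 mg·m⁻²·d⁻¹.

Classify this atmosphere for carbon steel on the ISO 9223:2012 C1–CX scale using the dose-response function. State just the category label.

carbon steel: T≤10 °C ⇒ hinge +0.150·(-6.3−10) = -2.4450
  Pd branch = 1.77·Pd^0.52·e^(0.02·RH+f) = 3.362 μm/a
  Cl⁻ term: 0.102·226.7^0.62·exp(0.033·46+0.04·-6.3) = 10.44
  sum: 3.362 + 10.44 → r_corr = 13.8 μm/a
13.8 μm/a falls in (1.3, 25] for carbon steel → category C2

C2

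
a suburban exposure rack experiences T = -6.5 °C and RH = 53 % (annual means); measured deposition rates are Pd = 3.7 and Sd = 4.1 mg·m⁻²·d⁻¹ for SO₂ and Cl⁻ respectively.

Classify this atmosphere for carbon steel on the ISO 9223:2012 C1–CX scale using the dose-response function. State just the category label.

C2

carbon steel: temperature factor f = +0.150·(-16.5) = -2.4750
  Pd branch = 1.77·Pd^0.52·e^(0.02·RH+f) = 0.849 μm/a
  Sd branch = 0.102·Sd^0.62·e^(0.033·RH+0.04·T) = 1.084 μm/a
  r_corr = 0.849 + 1.084 = 1.933 μm/a
1.93 μm/a falls in (1.3, 25] for carbon steel → category C2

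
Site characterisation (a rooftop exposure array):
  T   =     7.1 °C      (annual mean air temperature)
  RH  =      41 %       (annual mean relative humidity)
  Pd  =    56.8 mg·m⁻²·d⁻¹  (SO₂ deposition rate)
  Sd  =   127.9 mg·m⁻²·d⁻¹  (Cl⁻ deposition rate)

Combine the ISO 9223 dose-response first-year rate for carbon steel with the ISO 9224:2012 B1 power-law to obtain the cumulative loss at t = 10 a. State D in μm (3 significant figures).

D(10) = 106 μm

carbon steel: f(T) = +0.150·(T−10) [T≤10 °C] = -0.4350
  sulphur-dioxide contribution → 21.25 μm/a
  chloride contribution → 10.61 μm/a
  ⇒ r_corr(carbon steel) = 31.87 μm/a
Power-law: D(10) = r_corr · 10^0.523
  D(10) = 31.87 × 10^0.523 = 31.87 × 3.334 = 106.2 μm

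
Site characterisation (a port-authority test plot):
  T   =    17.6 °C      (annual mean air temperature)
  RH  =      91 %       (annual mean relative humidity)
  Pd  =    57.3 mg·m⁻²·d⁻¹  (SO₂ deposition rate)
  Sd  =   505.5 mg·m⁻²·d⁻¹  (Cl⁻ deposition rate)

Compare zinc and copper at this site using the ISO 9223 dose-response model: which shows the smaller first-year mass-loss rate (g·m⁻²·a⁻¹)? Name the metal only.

copper

zinc: temperature factor f = -0.071·(7.6) = -0.5396
  sulphur-dioxide contribution → 2.936 μm/a
  chloride contribution → 5.624 μm/a
  ⇒ r_corr(zinc) = 8.56 μm/a
  mass loss = 8.56 μm/a × 7.14 g/cm³ = 61.12 g·m⁻²·a⁻¹
copper: f(T) = -0.080·(T−10) [T>10 °C] = -0.6080
  sulphur-dioxide contribution → 1.774 μm/a
  chloride contribution → 3.452 μm/a
  total first-year rate 5.226 μm/a
  mass loss = 5.226 μm/a × 8.96 g/cm³ = 46.83 g·m⁻²·a⁻¹
Ordering by g·m⁻²·a⁻¹: zinc (61.1) > copper (46.8)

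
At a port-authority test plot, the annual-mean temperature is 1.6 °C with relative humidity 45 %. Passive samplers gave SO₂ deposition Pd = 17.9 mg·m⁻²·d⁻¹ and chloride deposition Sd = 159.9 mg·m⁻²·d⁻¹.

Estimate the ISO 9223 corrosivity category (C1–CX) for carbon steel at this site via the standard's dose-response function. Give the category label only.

C2

carbon steel: f(T) = +0.150·(T−10) [T≤10 °C] = -1.2600
  Pd branch = 1.77·Pd^0.52·e^(0.02·RH+f) = 5.535 μm/a
  Sd branch = 0.102·Sd^0.62·e^(0.033·RH+0.04·T) = 11.16 μm/a
  sum: 5.535 + 11.16 → r_corr = 16.7 μm/a
ISO 9223 Table 2 (carbon steel): 1.3 < 16.7 ≤ 25 μm/a ⇒ C2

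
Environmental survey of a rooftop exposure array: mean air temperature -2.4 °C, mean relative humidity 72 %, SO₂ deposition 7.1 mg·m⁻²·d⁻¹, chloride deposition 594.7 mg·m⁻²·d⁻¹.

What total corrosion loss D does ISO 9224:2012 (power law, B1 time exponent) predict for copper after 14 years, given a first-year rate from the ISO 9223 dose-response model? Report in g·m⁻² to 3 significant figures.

copper: T≤10 °C ⇒ hinge +0.126·(-2.4−10) = -1.5624
  SO₂ term: 0.0053·7.1^0.26·exp(0.059·72-1.5624) = 0.1294
  Sd branch = 0.01025·Sd^0.27·e^(0.036·RH+0.049·T) = 0.683 μm/a
  r_corr = 0.1294 + 0.683 = 0.8124 μm/a
Power-law: D(14) = r_corr · 14^0.667
  D(14) = 0.8124 × 14^0.667 = 0.8124 × 5.814 = 4.723 μm
  Mass loss = 4.723 μm × 8.96 g/cm³ = 42.32 g·m⁻²

D(14) = 42.3 g·m⁻²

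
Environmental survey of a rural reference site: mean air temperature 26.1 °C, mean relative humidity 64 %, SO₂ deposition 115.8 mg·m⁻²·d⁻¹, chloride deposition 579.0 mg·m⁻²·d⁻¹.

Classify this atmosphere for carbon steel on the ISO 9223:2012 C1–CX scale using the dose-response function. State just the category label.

C5

carbon steel: f(T) = -0.054·(T−10) [T>10 °C] = -0.8694
  SO₂ term: 1.77·115.8^0.52·exp(0.02·64-0.8694) = 31.58
  Sd branch = 0.102·Sd^0.62·e^(0.033·RH+0.04·T) = 123.6 μm/a
  sum: 31.58 + 123.6 → r_corr = 155.2 μm/a
155 μm/a falls in (80, 200] for carbon steel → category C5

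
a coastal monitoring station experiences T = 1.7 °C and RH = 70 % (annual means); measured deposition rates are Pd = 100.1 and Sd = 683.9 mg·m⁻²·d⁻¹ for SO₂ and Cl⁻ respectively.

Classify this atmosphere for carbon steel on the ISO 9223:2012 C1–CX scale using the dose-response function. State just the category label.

C5

carbon steel: T≤10 °C ⇒ hinge +0.150·(1.7−10) = -1.2450
  sulphur-dioxide contribution → 22.67 μm/a
  chloride contribution → 62.96 μm/a
  total first-year rate 85.63 μm/a
85.6 μm/a falls in (80, 200] for carbon steel → category C5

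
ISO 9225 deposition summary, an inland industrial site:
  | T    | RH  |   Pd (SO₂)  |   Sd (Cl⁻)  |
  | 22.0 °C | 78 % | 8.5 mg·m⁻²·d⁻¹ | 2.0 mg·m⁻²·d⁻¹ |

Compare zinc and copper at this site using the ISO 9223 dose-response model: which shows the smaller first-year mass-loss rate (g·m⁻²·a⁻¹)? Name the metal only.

zinc

zinc: T>10 °C ⇒ hinge -0.071·(22.0−10) = -0.8520
  sulphur-dioxide contribution → 0.5102 μm/a
  chloride contribution → 0.3146 μm/a
  ⇒ r_corr(zinc) = 0.8248 μm/a
  mass loss = 0.8248 μm/a × 7.14 g/cm³ = 5.889 g·m⁻²·a⁻¹
copper: f(T) = -0.080·(T−10) [T>10 °C] = -0.9600
  sulphur-dioxide contribution → 0.3529 μm/a
  chloride contribution → 0.6021 μm/a
  total first-year rate 0.955 μm/a
  mass loss = 0.955 μm/a × 8.96 g/cm³ = 8.557 g·m⁻²·a⁻¹
Ordering by g·m⁻²·a⁻¹: copper (8.56) > zinc (5.89)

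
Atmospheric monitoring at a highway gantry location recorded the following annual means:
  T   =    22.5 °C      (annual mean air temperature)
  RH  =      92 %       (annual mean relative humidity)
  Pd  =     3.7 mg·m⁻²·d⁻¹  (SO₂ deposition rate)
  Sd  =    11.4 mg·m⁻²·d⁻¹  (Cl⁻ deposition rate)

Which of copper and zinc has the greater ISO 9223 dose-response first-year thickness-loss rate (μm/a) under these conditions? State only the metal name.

copper

copper: temperature factor f = -0.080·(12.5) = -1.0000
  SO₂ term: 0.0053·3.7^0.26·exp(0.059·92-1.0000) = 0.6238
  Cl⁻ term: 0.01025·11.4^0.27·exp(0.036·92+0.049·22.5) = 1.634
  r_corr = 0.6238 + 1.634 = 2.258 μm/a
zinc: f(T) = -0.071·(T−10) [T>10 °C] = -0.8875
  Pd branch = 0.0129·Pd^0.44·e^(0.046·RH+f) = 0.6503 μm/a
  Cl⁻ term: 0.0175·11.4^0.57·exp(0.008·92+0.085·22.5) = 0.9902
  r_corr = 0.6503 + 0.9902 = 1.64 μm/a
Ordering by μm/a: copper (2.26) > zinc (1.64)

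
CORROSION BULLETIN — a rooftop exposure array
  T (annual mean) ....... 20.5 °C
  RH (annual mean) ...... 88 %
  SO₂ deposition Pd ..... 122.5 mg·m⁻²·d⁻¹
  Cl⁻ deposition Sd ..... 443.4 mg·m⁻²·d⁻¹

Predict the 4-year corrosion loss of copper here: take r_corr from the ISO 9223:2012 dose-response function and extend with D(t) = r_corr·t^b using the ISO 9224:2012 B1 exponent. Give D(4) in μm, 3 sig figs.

copper: temperature factor f = -0.080·(10.5) = -0.8400
  sulphur-dioxide contribution → 1.436 μm/a
  chloride contribution → 3.447 μm/a
  total first-year rate 4.883 μm/a
Power-law: D(4) = r_corr · 4^0.667
  D(4) = 4.883 × 4^0.667 = 4.883 × 2.521 = 12.31 μm

D(4) = 12.3 μm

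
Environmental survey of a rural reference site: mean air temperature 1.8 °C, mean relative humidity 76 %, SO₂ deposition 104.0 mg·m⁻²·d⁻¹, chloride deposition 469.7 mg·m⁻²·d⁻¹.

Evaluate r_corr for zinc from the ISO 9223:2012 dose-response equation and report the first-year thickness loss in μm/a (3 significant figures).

zinc: T≤10 °C ⇒ hinge +0.038·(1.8−10) = -0.3116
  SO₂ term: 0.0129·104.0^0.44·exp(0.046·76-0.3116) = 2.405
  Cl⁻ term: 0.0175·469.7^0.57·exp(0.008·76+0.085·1.8) = 1.249
  sum: 2.405 + 1.249 → r_corr = 3.653 μm/a

r_corr = 3.65 μm/a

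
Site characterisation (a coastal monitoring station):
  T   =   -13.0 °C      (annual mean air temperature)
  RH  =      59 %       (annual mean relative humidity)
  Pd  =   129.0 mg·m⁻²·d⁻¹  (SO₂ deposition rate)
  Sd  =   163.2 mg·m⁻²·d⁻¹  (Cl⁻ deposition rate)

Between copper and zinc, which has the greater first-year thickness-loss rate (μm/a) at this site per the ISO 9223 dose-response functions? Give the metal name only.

zinc

copper: T≤10 °C ⇒ hinge +0.126·(-13.0−10) = -2.8980
  SO₂ term: 0.0053·129.0^0.26·exp(0.059·59-2.8980) = 0.03359
  Cl⁻ term: 0.01025·163.2^0.27·exp(0.036·59+0.049·-13.0) = 0.1795
  r_corr = 0.03359 + 0.1795 = 0.213 μm/a
zinc: T≤10 °C ⇒ hinge +0.038·(-13.0−10) = -0.8740
  Pd branch = 0.0129·Pd^0.44·e^(0.046·RH+f) = 0.6892 μm/a
  Sd branch = 0.0175·Sd^0.57·e^(0.008·RH+0.085·T) = 0.1696 μm/a
  r_corr = 0.6892 + 0.1696 = 0.8588 μm/a
Ordering by μm/a: zinc (0.859) > copper (0.213)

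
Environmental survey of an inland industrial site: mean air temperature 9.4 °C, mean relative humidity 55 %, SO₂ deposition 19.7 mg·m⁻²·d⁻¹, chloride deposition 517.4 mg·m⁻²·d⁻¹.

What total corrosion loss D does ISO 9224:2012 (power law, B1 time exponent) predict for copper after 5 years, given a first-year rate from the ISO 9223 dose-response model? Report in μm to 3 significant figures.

D(5) = 2.66 μm

copper: T≤10 °C ⇒ hinge +0.126·(9.4−10) = -0.0756
  SO₂ term: 0.0053·19.7^0.26·exp(0.059·55-0.0756) = 0.2737
  Sd branch = 0.01025·Sd^0.27·e^(0.036·RH+0.049·T) = 0.6359 μm/a
  r_corr = 0.2737 + 0.6359 = 0.9096 μm/a
Long-term exponent b (ISO 9224 Table 2, B1) = 0.667
  D(5) = 0.9096 × 5^0.667 = 0.9096 × 2.926 = 2.661 μm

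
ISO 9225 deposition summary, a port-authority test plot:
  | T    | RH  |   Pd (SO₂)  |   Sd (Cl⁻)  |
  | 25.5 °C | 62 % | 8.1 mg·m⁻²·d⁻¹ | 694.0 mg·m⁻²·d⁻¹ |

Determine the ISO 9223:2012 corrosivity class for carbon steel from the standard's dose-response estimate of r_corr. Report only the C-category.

carbon steel: f(T) = -0.054·(T−10) [T>10 °C] = -0.8370
  sulphur-dioxide contribution → 7.86 μm/a
  chloride contribution → 126.4 μm/a
  ⇒ r_corr(carbon steel) = 134.3 μm/a
ISO 9223 Table 2 (carbon steel): 80 < 134 ≤ 200 μm/a ⇒ C5

C5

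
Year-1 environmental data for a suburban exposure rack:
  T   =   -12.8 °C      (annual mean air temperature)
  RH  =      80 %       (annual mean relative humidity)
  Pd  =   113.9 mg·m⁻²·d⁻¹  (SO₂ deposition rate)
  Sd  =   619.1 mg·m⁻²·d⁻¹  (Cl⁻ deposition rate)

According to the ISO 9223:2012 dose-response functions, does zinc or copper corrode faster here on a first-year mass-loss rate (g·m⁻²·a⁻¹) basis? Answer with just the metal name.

zinc

zinc: T≤10 °C ⇒ hinge +0.038·(-12.8−10) = -0.8664
  Pd branch = 0.0129·Pd^0.44·e^(0.046·RH+f) = 1.727 μm/a
  Cl⁻ term: 0.0175·619.1^0.57·exp(0.008·80+0.085·-12.8) = 0.4363
  r_corr = 1.727 + 0.4363 = 2.164 μm/a
  mass loss = 2.164 μm/a × 7.14 g/cm³ = 15.45 g·m⁻²·a⁻¹
copper: f(T) = +0.126·(T−10) [T≤10 °C] = -2.8728
  SO₂ term: 0.0053·113.9^0.26·exp(0.059·80-2.8728) = 0.1151
  Sd branch = 0.01025·Sd^0.27·e^(0.036·RH+0.049·T) = 0.5532 μm/a
  r_corr = 0.1151 + 0.5532 = 0.6683 μm/a
  mass loss = 0.6683 μm/a × 8.96 g/cm³ = 5.988 g·m⁻²·a⁻¹
Ordering by g·m⁻²·a⁻¹: zinc (15.4) > copper (5.99)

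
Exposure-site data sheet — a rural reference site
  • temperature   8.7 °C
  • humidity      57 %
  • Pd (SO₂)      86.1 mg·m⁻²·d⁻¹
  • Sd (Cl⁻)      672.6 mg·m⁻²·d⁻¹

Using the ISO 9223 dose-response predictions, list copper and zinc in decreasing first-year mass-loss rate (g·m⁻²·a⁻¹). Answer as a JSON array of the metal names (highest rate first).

["zinc", "copper"]

copper: T≤10 °C ⇒ hinge +0.126·(8.7−10) = -0.1638
  SO₂ term: 0.0053·86.1^0.26·exp(0.059·57-0.1638) = 0.4138
  Sd branch = 0.01025·Sd^0.27·e^(0.036·RH+0.049·T) = 0.7088 μm/a
  sum: 0.4138 + 0.7088 → r_corr = 1.123 μm/a
  mass loss = 1.123 μm/a × 8.96 g/cm³ = 10.06 g·m⁻²·a⁻¹
zinc: T≤10 °C ⇒ hinge +0.038·(8.7−10) = -0.0494
  Pd branch = 0.0129·Pd^0.44·e^(0.046·RH+f) = 1.2 μm/a
  Sd branch = 0.0175·Sd^0.57·e^(0.008·RH+0.085·T) = 2.366 μm/a
  sum: 1.2 + 2.366 → r_corr = 3.566 μm/a
  mass loss = 3.566 μm/a × 7.14 g/cm³ = 25.46 g·m⁻²·a⁻¹
Ordering by g·m⁻²·a⁻¹: zinc (25.5) > copper (10.1)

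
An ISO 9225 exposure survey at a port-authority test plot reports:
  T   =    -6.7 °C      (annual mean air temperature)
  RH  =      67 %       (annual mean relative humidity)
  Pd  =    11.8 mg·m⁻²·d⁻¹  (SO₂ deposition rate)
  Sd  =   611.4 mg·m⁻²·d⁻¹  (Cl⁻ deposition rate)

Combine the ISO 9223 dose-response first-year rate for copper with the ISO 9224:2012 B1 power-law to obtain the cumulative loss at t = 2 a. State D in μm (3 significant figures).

D(2) = 0.841 μm

copper: f(T) = +0.126·(T−10) [T≤10 °C] = -2.1042
  sulphur-dioxide contribution → 0.06396 μm/a
  chloride contribution → 0.4656 μm/a
  total first-year rate 0.5295 μm/a
ISO 9224: D(t) = r_corr · t^b with b = 0.667 (copper, B1)
  D(2) = 0.5295 × 2^0.667 = 0.5295 × 1.588 = 0.8407 μm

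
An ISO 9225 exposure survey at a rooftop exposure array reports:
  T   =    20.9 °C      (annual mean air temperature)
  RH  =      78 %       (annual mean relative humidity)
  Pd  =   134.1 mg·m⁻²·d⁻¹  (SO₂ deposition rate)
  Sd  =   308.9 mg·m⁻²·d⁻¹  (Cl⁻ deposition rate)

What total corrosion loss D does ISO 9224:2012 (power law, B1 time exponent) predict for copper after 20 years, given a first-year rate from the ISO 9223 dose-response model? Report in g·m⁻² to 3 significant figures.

copper: f(T) = -0.080·(T−10) [T>10 °C] = -0.8720
  SO₂ term: 0.0053·134.1^0.26·exp(0.059·78-0.8720) = 0.7895
  Sd branch = 0.01025·Sd^0.27·e^(0.036·RH+0.049·T) = 2.225 μm/a
  sum: 0.7895 + 2.225 → r_corr = 3.014 μm/a
Power-law: D(20) = r_corr · 20^0.667
  D(20) = 3.014 × 20^0.667 = 3.014 × 7.375 = 22.23 μm
  Mass loss = 22.23 μm × 8.96 g/cm³ = 199.2 g·m⁻²

D(20) = 199 g·m⁻²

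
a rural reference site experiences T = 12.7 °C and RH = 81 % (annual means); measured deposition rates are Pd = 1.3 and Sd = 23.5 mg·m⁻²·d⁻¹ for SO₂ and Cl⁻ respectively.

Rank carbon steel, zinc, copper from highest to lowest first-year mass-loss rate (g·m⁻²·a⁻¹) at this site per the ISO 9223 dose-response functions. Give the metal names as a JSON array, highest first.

["carbon steel", "copper", "zinc"]

carbon steel: f(T) = -0.054·(T−10) [T>10 °C] = -0.1458
  SO₂ term: 1.77·1.3^0.52·exp(0.02·81-0.1458) = 8.861
  Cl⁻ term: 0.102·23.5^0.62·exp(0.033·81+0.04·12.7) = 17.38
  r_corr = 8.861 + 17.38 = 26.24 μm/a
  mass loss = 26.24 μm/a × 7.85 g/cm³ = 206 g·m⁻²·a⁻¹
zinc: T>10 °C ⇒ hinge -0.071·(12.7−10) = -0.1917
  SO₂ term: 0.0129·1.3^0.44·exp(0.046·81-0.1917) = 0.4962
  Cl⁻ term: 0.0175·23.5^0.57·exp(0.008·81+0.085·12.7) = 0.5954
  r_corr = 0.4962 + 0.5954 = 1.092 μm/a
  mass loss = 1.092 μm/a × 7.14 g/cm³ = 7.794 g·m⁻²·a⁻¹
copper: temperature factor f = -0.080·(2.7) = -0.2160
  SO₂ term: 0.0053·1.3^0.26·exp(0.059·81-0.2160) = 0.544
  Sd branch = 0.01025·Sd^0.27·e^(0.036·RH+0.049·T) = 0.8271 μm/a
  r_corr = 0.544 + 0.8271 = 1.371 μm/a
  mass loss = 1.371 μm/a × 8.96 g/cm³ = 12.29 g·m⁻²·a⁻¹
Ordering by g·m⁻²·a⁻¹: carbon steel (206) > copper (12.3) > zinc (7.79)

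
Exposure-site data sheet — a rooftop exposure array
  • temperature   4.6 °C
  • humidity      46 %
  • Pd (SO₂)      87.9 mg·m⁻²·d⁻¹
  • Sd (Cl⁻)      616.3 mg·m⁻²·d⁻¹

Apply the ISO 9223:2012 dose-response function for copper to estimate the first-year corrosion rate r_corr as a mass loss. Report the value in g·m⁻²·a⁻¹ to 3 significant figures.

copper: f(T) = +0.126·(T−10) [T≤10 °C] = -0.6804
  sulphur-dioxide contribution → 0.1297 μm/a
  chloride contribution → 0.3811 μm/a
  total first-year rate 0.5108 μm/a
Convert to mass loss: 0.5108 μm/a × 8.96 g/cm³ = 4.577 g·m⁻²·a⁻¹

r_corr = 4.58 g·m⁻²·a⁻¹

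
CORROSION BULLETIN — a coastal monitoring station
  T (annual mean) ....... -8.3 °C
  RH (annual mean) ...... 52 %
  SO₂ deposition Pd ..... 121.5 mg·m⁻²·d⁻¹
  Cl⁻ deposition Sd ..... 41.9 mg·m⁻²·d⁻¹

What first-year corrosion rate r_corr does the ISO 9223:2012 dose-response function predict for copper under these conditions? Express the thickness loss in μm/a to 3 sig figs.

copper: T≤10 °C ⇒ hinge +0.126·(-8.3−10) = -2.3058
  sulphur-dioxide contribution → 0.03956 μm/a
  chloride contribution → 0.1216 μm/a
  ⇒ r_corr(copper) = 0.1612 μm/a

r_corr = 0.161 μm/a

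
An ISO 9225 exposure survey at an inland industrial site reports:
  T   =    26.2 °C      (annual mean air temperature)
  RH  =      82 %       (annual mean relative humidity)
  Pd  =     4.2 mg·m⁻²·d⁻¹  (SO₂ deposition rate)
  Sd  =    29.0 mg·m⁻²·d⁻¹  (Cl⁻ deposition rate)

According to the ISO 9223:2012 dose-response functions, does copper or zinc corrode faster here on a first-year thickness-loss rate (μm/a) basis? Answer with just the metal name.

zinc

copper: temperature factor f = -0.080·(16.2) = -1.2960
  SO₂ term: 0.0053·4.2^0.26·exp(0.059·82-1.2960) = 0.2658
  Cl⁻ term: 0.01025·29.0^0.27·exp(0.036·82+0.049·26.2) = 1.759
  r_corr = 0.2658 + 1.759 = 2.024 μm/a
zinc: T>10 °C ⇒ hinge -0.071·(26.2−10) = -1.1502
  SO₂ term: 0.0129·4.2^0.44·exp(0.046·82-1.1502) = 0.3338
  Sd branch = 0.0175·Sd^0.57·e^(0.008·RH+0.085·T) = 2.131 μm/a
  sum: 0.3338 + 2.131 → r_corr = 2.465 μm/a
Ordering by μm/a: zinc (2.47) > copper (2.02)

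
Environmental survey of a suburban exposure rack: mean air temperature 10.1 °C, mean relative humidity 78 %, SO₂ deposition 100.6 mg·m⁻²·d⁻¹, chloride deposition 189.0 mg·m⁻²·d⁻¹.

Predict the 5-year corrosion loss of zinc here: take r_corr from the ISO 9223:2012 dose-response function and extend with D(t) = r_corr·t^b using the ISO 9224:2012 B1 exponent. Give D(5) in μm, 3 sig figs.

zinc: T>10 °C ⇒ hinge -0.071·(10.1−10) = -0.0071
  sulphur-dioxide contribution → 3.523 μm/a
  chloride contribution → 1.529 μm/a
  ⇒ r_corr(zinc) = 5.052 μm/a
Power-law: D(5) = r_corr · 5^0.813
  D(5) = 5.052 × 5^0.813 = 5.052 × 3.701 = 18.7 μm

D(5) = 18.7 μm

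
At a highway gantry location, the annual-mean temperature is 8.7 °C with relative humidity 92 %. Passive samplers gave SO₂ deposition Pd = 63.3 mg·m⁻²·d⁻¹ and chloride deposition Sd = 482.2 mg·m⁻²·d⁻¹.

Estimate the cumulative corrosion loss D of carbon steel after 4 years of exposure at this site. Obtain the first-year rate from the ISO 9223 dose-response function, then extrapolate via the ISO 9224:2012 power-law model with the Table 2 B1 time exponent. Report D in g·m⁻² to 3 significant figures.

D(4) = 3.53e+03 g·m⁻²

carbon steel: T≤10 °C ⇒ hinge +0.150·(8.7−10) = -0.1950
  Pd branch = 1.77·Pd^0.52·e^(0.02·RH+f) = 79.27 μm/a
  Sd branch = 0.102·Sd^0.62·e^(0.033·RH+0.04·T) = 138.6 μm/a
  r_corr = 79.27 + 138.6 = 217.9 μm/a
ISO 9224: D(t) = r_corr · t^b with b = 0.523 (carbon steel, B1)
  D(4) = 217.9 × 4^0.523 = 217.9 × 2.065 = 449.9 μm
  Mass loss = 449.9 μm × 7.85 g/cm³ = 3532 g·m⁻²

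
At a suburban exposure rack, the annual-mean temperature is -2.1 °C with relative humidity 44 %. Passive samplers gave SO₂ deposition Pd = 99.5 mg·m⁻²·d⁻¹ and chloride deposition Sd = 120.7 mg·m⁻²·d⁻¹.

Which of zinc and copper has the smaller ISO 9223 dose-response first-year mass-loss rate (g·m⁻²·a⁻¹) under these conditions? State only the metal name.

zinc: f(T) = +0.038·(T−10) [T≤10 °C] = -0.4598
  SO₂ term: 0.0129·99.5^0.44·exp(0.046·44-0.4598) = 0.4666
  Sd branch = 0.0175·Sd^0.57·e^(0.008·RH+0.085·T) = 0.3199 μm/a
  sum: 0.4666 + 0.3199 → r_corr = 0.7865 μm/a
  mass loss = 0.7865 μm/a × 7.14 g/cm³ = 5.615 g·m⁻²·a⁻¹
copper: T≤10 °C ⇒ hinge +0.126·(-2.1−10) = -1.5246
  SO₂ term: 0.0053·99.5^0.26·exp(0.059·44-1.5246) = 0.05117
  Cl⁻ term: 0.01025·120.7^0.27·exp(0.036·44+0.049·-2.1) = 0.1644
  sum: 0.05117 + 0.1644 → r_corr = 0.2156 μm/a
  mass loss = 0.2156 μm/a × 8.96 g/cm³ = 1.932 g·m⁻²·a⁻¹
Ordering by g·m⁻²·a⁻¹: zinc (5.62) > copper (1.93)

copper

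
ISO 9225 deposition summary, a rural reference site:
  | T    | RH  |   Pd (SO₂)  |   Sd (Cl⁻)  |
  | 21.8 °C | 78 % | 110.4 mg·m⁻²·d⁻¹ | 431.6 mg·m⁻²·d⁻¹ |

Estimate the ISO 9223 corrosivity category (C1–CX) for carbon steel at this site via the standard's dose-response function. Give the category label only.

carbon steel: f(T) = -0.054·(T−10) [T>10 °C] = -0.6372
  Pd branch = 1.77·Pd^0.52·e^(0.02·RH+f) = 51.41 μm/a
  Cl⁻ term: 0.102·431.6^0.62·exp(0.033·78+0.04·21.8) = 137.7
  sum: 51.41 + 137.7 → r_corr = 189.1 μm/a
Category bounds: 80…200 μm/a bracket r_corr ⇒ C5

C5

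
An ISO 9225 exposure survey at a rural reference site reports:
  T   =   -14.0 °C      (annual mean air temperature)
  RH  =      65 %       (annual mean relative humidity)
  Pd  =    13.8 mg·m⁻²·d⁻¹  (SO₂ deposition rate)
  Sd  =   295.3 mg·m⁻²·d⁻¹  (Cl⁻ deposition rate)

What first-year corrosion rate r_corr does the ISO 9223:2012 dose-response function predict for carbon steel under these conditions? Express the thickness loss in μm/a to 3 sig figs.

carbon steel: temperature factor f = +0.150·(-24.0) = -3.6000
  Pd branch = 1.77·Pd^0.52·e^(0.02·RH+f) = 0.6948 μm/a
  Cl⁻ term: 0.102·295.3^0.62·exp(0.033·65+0.04·-14.0) = 16.92
  sum: 0.6948 + 16.92 → r_corr = 17.62 μm/a

r_corr = 17.6 μm/a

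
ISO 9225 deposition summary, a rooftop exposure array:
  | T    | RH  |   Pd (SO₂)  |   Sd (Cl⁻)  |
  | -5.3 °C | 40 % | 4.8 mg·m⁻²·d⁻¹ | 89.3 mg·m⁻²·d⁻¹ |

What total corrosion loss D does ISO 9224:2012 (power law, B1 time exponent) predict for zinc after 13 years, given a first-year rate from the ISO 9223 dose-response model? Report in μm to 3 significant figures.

D(13) = 2.33 μm

zinc: T≤10 °C ⇒ hinge +0.038·(-5.3−10) = -0.5814
  Pd branch = 0.0129·Pd^0.44·e^(0.046·RH+f) = 0.09056 μm/a
  Sd branch = 0.0175·Sd^0.57·e^(0.008·RH+0.085·T) = 0.1988 μm/a
  r_corr = 0.09056 + 0.1988 = 0.2893 μm/a
ISO 9224: D(t) = r_corr · t^b with b = 0.813 (zinc, B1)
  D(13) = 0.2893 × 13^0.813 = 0.2893 × 8.047 = 2.328 μm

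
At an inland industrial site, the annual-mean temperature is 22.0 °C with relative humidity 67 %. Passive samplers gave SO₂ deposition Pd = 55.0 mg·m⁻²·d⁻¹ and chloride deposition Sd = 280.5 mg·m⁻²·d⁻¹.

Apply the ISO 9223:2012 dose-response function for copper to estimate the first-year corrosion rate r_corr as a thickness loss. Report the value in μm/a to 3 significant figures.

r_corr = 1.84 μm/a

copper: T>10 °C ⇒ hinge -0.080·(22.0−10) = -0.9600
  SO₂ term: 0.0053·55.0^0.26·exp(0.059·67-0.9600) = 0.2996
  Sd branch = 0.01025·Sd^0.27·e^(0.036·RH+0.049·T) = 1.539 μm/a
  sum: 0.2996 + 1.539 → r_corr = 1.839 μm/a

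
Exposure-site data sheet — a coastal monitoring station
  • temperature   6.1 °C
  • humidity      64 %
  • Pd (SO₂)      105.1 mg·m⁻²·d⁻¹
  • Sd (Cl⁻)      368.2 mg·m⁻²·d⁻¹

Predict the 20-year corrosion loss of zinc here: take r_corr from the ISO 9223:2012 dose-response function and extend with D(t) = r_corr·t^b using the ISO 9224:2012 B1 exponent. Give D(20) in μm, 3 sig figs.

D(20) = 35.0 μm

zinc: temperature factor f = +0.038·(-3.9) = -0.1482
  sulphur-dioxide contribution → 1.638 μm/a
  chloride contribution → 1.423 μm/a
  total first-year rate 3.061 μm/a
Power-law: D(20) = r_corr · 20^0.813
  D(20) = 3.061 × 20^0.813 = 3.061 × 11.42 = 34.96 μm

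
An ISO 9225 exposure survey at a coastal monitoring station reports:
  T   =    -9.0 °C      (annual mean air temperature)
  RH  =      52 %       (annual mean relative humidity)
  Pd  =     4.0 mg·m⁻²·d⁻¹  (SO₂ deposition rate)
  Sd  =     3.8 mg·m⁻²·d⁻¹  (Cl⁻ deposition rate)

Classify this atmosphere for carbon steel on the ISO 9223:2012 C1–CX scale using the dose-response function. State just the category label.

C2

carbon steel: T≤10 °C ⇒ hinge +0.150·(-9.0−10) = -2.8500
  sulphur-dioxide contribution → 0.5956 μm/a
  chloride contribution → 0.9057 μm/a
  total first-year rate 1.501 μm/a
1.5 μm/a falls in (1.3, 25] for carbon steel → category C2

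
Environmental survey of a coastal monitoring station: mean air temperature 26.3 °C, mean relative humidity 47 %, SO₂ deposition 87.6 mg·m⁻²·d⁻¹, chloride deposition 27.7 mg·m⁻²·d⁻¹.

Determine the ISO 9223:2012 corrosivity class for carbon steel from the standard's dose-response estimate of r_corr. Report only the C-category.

C3

carbon steel: temperature factor f = -0.054·(16.3) = -0.8802
  SO₂ term: 1.77·87.6^0.52·exp(0.02·47-0.8802) = 19.23
  Cl⁻ term: 0.102·27.7^0.62·exp(0.033·47+0.04·26.3) = 10.8
  r_corr = 19.23 + 10.8 = 30.03 μm/a
30 μm/a falls in (25, 50] for carbon steel → category C3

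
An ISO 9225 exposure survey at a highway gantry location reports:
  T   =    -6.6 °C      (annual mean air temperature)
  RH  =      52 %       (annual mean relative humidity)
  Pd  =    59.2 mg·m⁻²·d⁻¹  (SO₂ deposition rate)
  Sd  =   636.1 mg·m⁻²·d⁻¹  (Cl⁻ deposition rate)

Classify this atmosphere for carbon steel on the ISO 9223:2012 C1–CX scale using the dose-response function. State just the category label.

C3

carbon steel: temperature factor f = +0.150·(-16.6) = -2.4900
  Pd branch = 1.77·Pd^0.52·e^(0.02·RH+f) = 3.466 μm/a
  Sd branch = 0.102·Sd^0.62·e^(0.033·RH+0.04·T) = 23.84 μm/a
  r_corr = 3.466 + 23.84 = 27.31 μm/a
27.3 μm/a falls in (25, 50] for carbon steel → category C3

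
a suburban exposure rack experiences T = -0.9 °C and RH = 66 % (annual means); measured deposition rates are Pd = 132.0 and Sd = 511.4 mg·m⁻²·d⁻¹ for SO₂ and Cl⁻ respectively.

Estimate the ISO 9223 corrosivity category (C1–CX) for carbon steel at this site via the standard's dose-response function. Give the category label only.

carbon steel: f(T) = +0.150·(T−10) [T≤10 °C] = -1.6350
  Pd branch = 1.77·Pd^0.52·e^(0.02·RH+f) = 16.36 μm/a
  Cl⁻ term: 0.102·511.4^0.62·exp(0.033·66+0.04·-0.9) = 41.52
  sum: 16.36 + 41.52 → r_corr = 57.89 μm/a
ISO 9223 Table 2 (carbon steel): 50 < 57.9 ≤ 80 μm/a ⇒ C4

C4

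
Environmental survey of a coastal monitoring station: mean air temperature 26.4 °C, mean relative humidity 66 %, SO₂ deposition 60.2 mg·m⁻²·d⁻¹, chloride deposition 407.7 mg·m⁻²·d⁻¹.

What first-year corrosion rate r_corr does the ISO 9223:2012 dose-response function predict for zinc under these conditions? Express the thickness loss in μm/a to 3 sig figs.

r_corr = 9.11 μm/a

zinc: f(T) = -0.071·(T−10) [T>10 °C] = -1.1644
  sulphur-dioxide contribution → 0.5087 μm/a
  chloride contribution → 8.606 μm/a
  total first-year rate 9.115 μm/a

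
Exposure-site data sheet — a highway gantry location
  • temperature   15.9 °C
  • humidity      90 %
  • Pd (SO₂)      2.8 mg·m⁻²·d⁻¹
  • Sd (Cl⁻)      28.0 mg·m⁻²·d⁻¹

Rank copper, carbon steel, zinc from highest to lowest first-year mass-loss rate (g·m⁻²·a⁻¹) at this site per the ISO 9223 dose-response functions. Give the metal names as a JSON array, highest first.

["carbon steel", "copper", "zinc"]

copper: temperature factor f = -0.080·(5.9) = -0.4720
  sulphur-dioxide contribution → 0.8743 μm/a
  chloride contribution → 1.403 μm/a
  total first-year rate 2.277 μm/a
  mass loss = 2.277 μm/a × 8.96 g/cm³ = 20.4 g·m⁻²·a⁻¹
carbon steel: T>10 °C ⇒ hinge -0.054·(15.9−10) = -0.3186
  sulphur-dioxide contribution → 13.3 μm/a
  chloride contribution → 29.64 μm/a
  total first-year rate 42.94 μm/a
  mass loss = 42.94 μm/a × 7.85 g/cm³ = 337.1 g·m⁻²·a⁻¹
zinc: T>10 °C ⇒ hinge -0.071·(15.9−10) = -0.4189
  sulphur-dioxide contribution → 0.8383 μm/a
  chloride contribution → 0.928 μm/a
  total first-year rate 1.766 μm/a
  mass loss = 1.766 μm/a × 7.14 g/cm³ = 12.61 g·m⁻²·a⁻¹
Ordering by g·m⁻²·a⁻¹: carbon steel (337) > copper (20.4) > zinc (12.6)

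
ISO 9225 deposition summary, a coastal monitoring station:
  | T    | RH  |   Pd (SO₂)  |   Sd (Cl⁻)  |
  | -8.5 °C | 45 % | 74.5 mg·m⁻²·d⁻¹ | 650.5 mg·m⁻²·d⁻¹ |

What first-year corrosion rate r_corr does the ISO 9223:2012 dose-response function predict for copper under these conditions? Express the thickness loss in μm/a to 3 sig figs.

r_corr = 0.219 μm/a

copper: temperature factor f = +0.126·(-18.5) = -2.3310
  sulphur-dioxide contribution → 0.02248 μm/a
  chloride contribution → 0.1963 μm/a
  ⇒ r_corr(copper) = 0.2188 μm/a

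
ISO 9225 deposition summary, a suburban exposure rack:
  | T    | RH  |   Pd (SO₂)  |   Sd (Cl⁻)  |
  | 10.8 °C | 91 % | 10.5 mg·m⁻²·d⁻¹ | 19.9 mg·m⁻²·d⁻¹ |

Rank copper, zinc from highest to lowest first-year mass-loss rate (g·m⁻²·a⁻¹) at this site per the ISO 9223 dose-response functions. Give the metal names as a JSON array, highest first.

copper: T>10 °C ⇒ hinge -0.080·(10.8−10) = -0.0640
  Pd branch = 0.0053·Pd^0.26·e^(0.059·RH+f) = 1.967 μm/a
  Sd branch = 0.01025·Sd^0.27·e^(0.036·RH+0.049·T) = 1.033 μm/a
  sum: 1.967 + 1.033 → r_corr = 2.999 μm/a
  mass loss = 2.999 μm/a × 8.96 g/cm³ = 26.87 g·m⁻²·a⁻¹
zinc: T>10 °C ⇒ hinge -0.071·(10.8−10) = -0.0568
  Pd branch = 0.0129·Pd^0.44·e^(0.046·RH+f) = 2.255 μm/a
  Sd branch = 0.0175·Sd^0.57·e^(0.008·RH+0.085·T) = 0.4992 μm/a
  sum: 2.255 + 0.4992 → r_corr = 2.754 μm/a
  mass loss = 2.754 μm/a × 7.14 g/cm³ = 19.67 g·m⁻²·a⁻¹
Ordering by g·m⁻²·a⁻¹: copper (26.9) > zinc (19.7)

["copper", "zinc"]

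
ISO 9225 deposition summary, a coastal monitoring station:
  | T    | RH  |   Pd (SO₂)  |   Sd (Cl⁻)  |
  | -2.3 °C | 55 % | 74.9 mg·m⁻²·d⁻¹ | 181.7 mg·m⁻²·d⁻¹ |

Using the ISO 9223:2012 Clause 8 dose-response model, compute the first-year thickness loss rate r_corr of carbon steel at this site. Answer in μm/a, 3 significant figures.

carbon steel: temperature factor f = +0.150·(-12.3) = -1.8450
  SO₂ term: 1.77·74.9^0.52·exp(0.02·55-1.8450) = 7.928
  Sd branch = 0.102·Sd^0.62·e^(0.033·RH+0.04·T) = 14.38 μm/a
  sum: 7.928 + 14.38 → r_corr = 22.31 μm/a

r_corr = 22.3 μm/a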